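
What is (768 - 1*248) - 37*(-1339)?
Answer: 50063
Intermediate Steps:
(768 - 1*248) - 37*(-1339) = (768 - 248) + 49543 = 520 + 49543 = 50063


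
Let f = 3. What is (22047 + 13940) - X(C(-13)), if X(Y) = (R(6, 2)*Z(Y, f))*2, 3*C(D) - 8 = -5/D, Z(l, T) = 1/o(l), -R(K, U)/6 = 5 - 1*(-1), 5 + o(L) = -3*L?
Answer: 1043467/29 ≈ 35982.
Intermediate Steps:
o(L) = -5 - 3*L
R(K, U) = -36 (R(K, U) = -6*(5 - 1*(-1)) = -6*(5 + 1) = -6*6 = -36)
Z(l, T) = 1/(-5 - 3*l)
C(D) = 8/3 - 5/(3*D) (C(D) = 8/3 + (-5/D)/3 = 8/3 - 5/(3*D))
X(Y) = 72/(5 + 3*Y) (X(Y) = -(-36)/(5 + 3*Y)*2 = (36/(5 + 3*Y))*2 = 72/(5 + 3*Y))
(22047 + 13940) - X(C(-13)) = (22047 + 13940) - 72/(5 + 3*((⅓)*(-5 + 8*(-13))/(-13))) = 35987 - 72/(5 + 3*((⅓)*(-1/13)*(-5 - 104))) = 35987 - 72/(5 + 3*((⅓)*(-1/13)*(-109))) = 35987 - 72/(5 + 3*(109/39)) = 35987 - 72/(5 + 109/13) = 35987 - 72/174/13 = 35987 - 72*13/174 = 35987 - 1*156/29 = 35987 - 156/29 = 1043467/29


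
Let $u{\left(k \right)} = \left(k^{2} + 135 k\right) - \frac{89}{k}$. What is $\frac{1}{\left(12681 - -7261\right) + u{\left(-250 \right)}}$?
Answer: $\frac{250}{12173089} \approx 2.0537 \cdot 10^{-5}$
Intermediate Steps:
$u{\left(k \right)} = k^{2} - \frac{89}{k} + 135 k$
$\frac{1}{\left(12681 - -7261\right) + u{\left(-250 \right)}} = \frac{1}{\left(12681 - -7261\right) + \frac{-89 + \left(-250\right)^{2} \left(135 - 250\right)}{-250}} = \frac{1}{\left(12681 + 7261\right) - \frac{-89 + 62500 \left(-115\right)}{250}} = \frac{1}{19942 - \frac{-89 - 7187500}{250}} = \frac{1}{19942 - - \frac{7187589}{250}} = \frac{1}{19942 + \frac{7187589}{250}} = \frac{1}{\frac{12173089}{250}} = \frac{250}{12173089}$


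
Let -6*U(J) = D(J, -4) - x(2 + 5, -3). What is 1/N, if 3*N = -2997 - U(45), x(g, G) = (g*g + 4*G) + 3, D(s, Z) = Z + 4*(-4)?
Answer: -3/3007 ≈ -0.00099767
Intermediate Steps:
D(s, Z) = -16 + Z (D(s, Z) = Z - 16 = -16 + Z)
x(g, G) = 3 + g² + 4*G (x(g, G) = (g² + 4*G) + 3 = 3 + g² + 4*G)
U(J) = 10 (U(J) = -((-16 - 4) - (3 + (2 + 5)² + 4*(-3)))/6 = -(-20 - (3 + 7² - 12))/6 = -(-20 - (3 + 49 - 12))/6 = -(-20 - 1*40)/6 = -(-20 - 40)/6 = -⅙*(-60) = 10)
N = -3007/3 (N = (-2997 - 1*10)/3 = (-2997 - 10)/3 = (⅓)*(-3007) = -3007/3 ≈ -1002.3)
1/N = 1/(-3007/3) = -3/3007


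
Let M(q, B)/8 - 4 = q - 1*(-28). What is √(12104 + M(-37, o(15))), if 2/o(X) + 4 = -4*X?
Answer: 4*√754 ≈ 109.84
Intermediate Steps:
o(X) = 2/(-4 - 4*X)
M(q, B) = 256 + 8*q (M(q, B) = 32 + 8*(q - 1*(-28)) = 32 + 8*(q + 28) = 32 + 8*(28 + q) = 32 + (224 + 8*q) = 256 + 8*q)
√(12104 + M(-37, o(15))) = √(12104 + (256 + 8*(-37))) = √(12104 + (256 - 296)) = √(12104 - 40) = √12064 = 4*√754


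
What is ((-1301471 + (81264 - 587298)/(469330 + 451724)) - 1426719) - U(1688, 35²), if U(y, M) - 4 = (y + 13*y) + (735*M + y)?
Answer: -560904930840/153509 ≈ -3.6539e+6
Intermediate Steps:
U(y, M) = 4 + 15*y + 735*M (U(y, M) = 4 + ((y + 13*y) + (735*M + y)) = 4 + (14*y + (y + 735*M)) = 4 + (15*y + 735*M) = 4 + 15*y + 735*M)
((-1301471 + (81264 - 587298)/(469330 + 451724)) - 1426719) - U(1688, 35²) = ((-1301471 + (81264 - 587298)/(469330 + 451724)) - 1426719) - (4 + 15*1688 + 735*35²) = ((-1301471 - 506034/921054) - 1426719) - (4 + 25320 + 735*1225) = ((-1301471 - 506034*1/921054) - 1426719) - (4 + 25320 + 900375) = ((-1301471 - 84339/153509) - 1426719) - 1*925699 = (-199787596078/153509 - 1426719) - 925699 = -418801803049/153509 - 925699 = -560904930840/153509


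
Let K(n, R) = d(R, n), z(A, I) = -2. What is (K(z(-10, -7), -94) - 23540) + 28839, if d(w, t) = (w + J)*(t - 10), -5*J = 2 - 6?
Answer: 32087/5 ≈ 6417.4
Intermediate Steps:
J = ⅘ (J = -(2 - 6)/5 = -⅕*(-4) = ⅘ ≈ 0.80000)
d(w, t) = (-10 + t)*(⅘ + w) (d(w, t) = (w + ⅘)*(t - 10) = (⅘ + w)*(-10 + t) = (-10 + t)*(⅘ + w))
K(n, R) = -8 - 10*R + 4*n/5 + R*n (K(n, R) = -8 - 10*R + 4*n/5 + n*R = -8 - 10*R + 4*n/5 + R*n)
(K(z(-10, -7), -94) - 23540) + 28839 = ((-8 - 10*(-94) + (⅘)*(-2) - 94*(-2)) - 23540) + 28839 = ((-8 + 940 - 8/5 + 188) - 23540) + 28839 = (5592/5 - 23540) + 28839 = -112108/5 + 28839 = 32087/5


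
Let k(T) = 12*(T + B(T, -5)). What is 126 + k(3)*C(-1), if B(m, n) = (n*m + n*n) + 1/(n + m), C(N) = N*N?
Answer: 276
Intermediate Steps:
C(N) = N²
B(m, n) = n² + 1/(m + n) + m*n (B(m, n) = (m*n + n²) + 1/(m + n) = (n² + m*n) + 1/(m + n) = n² + 1/(m + n) + m*n)
k(T) = 12*T + 12*(-124 - 5*T² + 50*T)/(-5 + T) (k(T) = 12*(T + (1 + (-5)³ - 5*T² + 2*T*(-5)²)/(T - 5)) = 12*(T + (1 - 125 - 5*T² + 2*T*25)/(-5 + T)) = 12*(T + (1 - 125 - 5*T² + 50*T)/(-5 + T)) = 12*(T + (-124 - 5*T² + 50*T)/(-5 + T)) = 12*T + 12*(-124 - 5*T² + 50*T)/(-5 + T))
126 + k(3)*C(-1) = 126 + (12*(-124 - 4*3² + 45*3)/(-5 + 3))*(-1)² = 126 + (12*(-124 - 4*9 + 135)/(-2))*1 = 126 + (12*(-½)*(-124 - 36 + 135))*1 = 126 + (12*(-½)*(-25))*1 = 126 + 150*1 = 126 + 150 = 276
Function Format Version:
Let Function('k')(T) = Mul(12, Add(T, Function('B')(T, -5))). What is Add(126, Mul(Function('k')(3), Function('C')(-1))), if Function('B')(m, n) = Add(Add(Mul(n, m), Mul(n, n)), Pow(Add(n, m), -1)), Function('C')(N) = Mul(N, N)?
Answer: 276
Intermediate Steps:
Function('C')(N) = Pow(N, 2)
Function('B')(m, n) = Add(Pow(n, 2), Pow(Add(m, n), -1), Mul(m, n)) (Function('B')(m, n) = Add(Add(Mul(m, n), Pow(n, 2)), Pow(Add(m, n), -1)) = Add(Add(Pow(n, 2), Mul(m, n)), Pow(Add(m, n), -1)) = Add(Pow(n, 2), Pow(Add(m, n), -1), Mul(m, n)))
Function('k')(T) = Add(Mul(12, T), Mul(12, Pow(Add(-5, T), -1), Add(-124, Mul(-5, Pow(T, 2)), Mul(50, T)))) (Function('k')(T) = Mul(12, Add(T, Mul(Pow(Add(T, -5), -1), Add(1, Pow(-5, 3), Mul(-5, Pow(T, 2)), Mul(2, T, Pow(-5, 2)))))) = Mul(12, Add(T, Mul(Pow(Add(-5, T), -1), Add(1, -125, Mul(-5, Pow(T, 2)), Mul(2, T, 25))))) = Mul(12, Add(T, Mul(Pow(Add(-5, T), -1), Add(1, -125, Mul(-5, Pow(T, 2)), Mul(50, T))))) = Mul(12, Add(T, Mul(Pow(Add(-5, T), -1), Add(-124, Mul(-5, Pow(T, 2)), Mul(50, T))))) = Add(Mul(12, T), Mul(12, Pow(Add(-5, T), -1), Add(-124, Mul(-5, Pow(T, 2)), Mul(50, T)))))
Add(126, Mul(Function('k')(3), Function('C')(-1))) = Add(126, Mul(Mul(12, Pow(Add(-5, 3), -1), Add(-124, Mul(-4, Pow(3, 2)), Mul(45, 3))), Pow(-1, 2))) = Add(126, Mul(Mul(12, Pow(-2, -1), Add(-124, Mul(-4, 9), 135)), 1)) = Add(126, Mul(Mul(12, Rational(-1, 2), Add(-124, -36, 135)), 1)) = Add(126, Mul(Mul(12, Rational(-1, 2), -25), 1)) = Add(126, Mul(150, 1)) = Add(126, 150) = 276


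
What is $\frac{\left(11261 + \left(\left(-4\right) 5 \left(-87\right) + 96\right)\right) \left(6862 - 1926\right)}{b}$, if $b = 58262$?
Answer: $\frac{32323396}{29131} \approx 1109.6$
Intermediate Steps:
$\frac{\left(11261 + \left(\left(-4\right) 5 \left(-87\right) + 96\right)\right) \left(6862 - 1926\right)}{b} = \frac{\left(11261 + \left(\left(-4\right) 5 \left(-87\right) + 96\right)\right) \left(6862 - 1926\right)}{58262} = \left(11261 + \left(\left(-20\right) \left(-87\right) + 96\right)\right) \left(6862 - 1926\right) \frac{1}{58262} = \left(11261 + \left(1740 + 96\right)\right) 4936 \cdot \frac{1}{58262} = \left(11261 + 1836\right) 4936 \cdot \frac{1}{58262} = 13097 \cdot 4936 \cdot \frac{1}{58262} = 64646792 \cdot \frac{1}{58262} = \frac{32323396}{29131}$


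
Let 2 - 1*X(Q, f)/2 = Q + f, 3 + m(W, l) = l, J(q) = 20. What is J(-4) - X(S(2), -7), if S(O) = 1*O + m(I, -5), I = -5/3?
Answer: -10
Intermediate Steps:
I = -5/3 (I = -5*⅓ = -5/3 ≈ -1.6667)
m(W, l) = -3 + l
S(O) = -8 + O (S(O) = 1*O + (-3 - 5) = O - 8 = -8 + O)
X(Q, f) = 4 - 2*Q - 2*f (X(Q, f) = 4 - 2*(Q + f) = 4 + (-2*Q - 2*f) = 4 - 2*Q - 2*f)
J(-4) - X(S(2), -7) = 20 - (4 - 2*(-8 + 2) - 2*(-7)) = 20 - (4 - 2*(-6) + 14) = 20 - (4 + 12 + 14) = 20 - 1*30 = 20 - 30 = -10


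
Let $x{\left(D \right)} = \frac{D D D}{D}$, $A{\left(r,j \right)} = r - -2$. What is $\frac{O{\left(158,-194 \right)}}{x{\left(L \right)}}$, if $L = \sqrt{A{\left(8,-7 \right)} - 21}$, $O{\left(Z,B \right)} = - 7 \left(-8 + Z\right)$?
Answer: $\frac{1050}{11} \approx 95.455$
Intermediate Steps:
$O{\left(Z,B \right)} = 56 - 7 Z$
$A{\left(r,j \right)} = 2 + r$ ($A{\left(r,j \right)} = r + 2 = 2 + r$)
$L = i \sqrt{11}$ ($L = \sqrt{\left(2 + 8\right) - 21} = \sqrt{10 - 21} = \sqrt{-11} = i \sqrt{11} \approx 3.3166 i$)
$x{\left(D \right)} = D^{2}$ ($x{\left(D \right)} = \frac{D^{2} D}{D} = \frac{D^{3}}{D} = D^{2}$)
$\frac{O{\left(158,-194 \right)}}{x{\left(L \right)}} = \frac{56 - 1106}{\left(i \sqrt{11}\right)^{2}} = \frac{56 - 1106}{-11} = \left(-1050\right) \left(- \frac{1}{11}\right) = \frac{1050}{11}$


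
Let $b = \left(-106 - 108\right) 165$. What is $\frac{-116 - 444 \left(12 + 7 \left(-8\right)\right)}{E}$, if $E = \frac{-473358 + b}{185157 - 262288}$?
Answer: $\frac{374471005}{127167} \approx 2944.7$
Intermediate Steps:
$b = -35310$ ($b = \left(-214\right) 165 = -35310$)
$E = \frac{508668}{77131}$ ($E = \frac{-473358 - 35310}{185157 - 262288} = - \frac{508668}{-77131} = \left(-508668\right) \left(- \frac{1}{77131}\right) = \frac{508668}{77131} \approx 6.5949$)
$\frac{-116 - 444 \left(12 + 7 \left(-8\right)\right)}{E} = \frac{-116 - 444 \left(12 + 7 \left(-8\right)\right)}{\frac{508668}{77131}} = \left(-116 - 444 \left(12 - 56\right)\right) \frac{77131}{508668} = \left(-116 - -19536\right) \frac{77131}{508668} = \left(-116 + 19536\right) \frac{77131}{508668} = 19420 \cdot \frac{77131}{508668} = \frac{374471005}{127167}$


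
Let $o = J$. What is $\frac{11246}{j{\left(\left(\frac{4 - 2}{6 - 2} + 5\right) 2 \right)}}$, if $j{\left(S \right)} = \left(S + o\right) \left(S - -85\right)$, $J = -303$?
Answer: $- \frac{5623}{14016} \approx -0.40118$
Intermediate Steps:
$o = -303$
$j{\left(S \right)} = \left(-303 + S\right) \left(85 + S\right)$ ($j{\left(S \right)} = \left(S - 303\right) \left(S - -85\right) = \left(-303 + S\right) \left(S + \left(-35 + 120\right)\right) = \left(-303 + S\right) \left(S + 85\right) = \left(-303 + S\right) \left(85 + S\right)$)
$\frac{11246}{j{\left(\left(\frac{4 - 2}{6 - 2} + 5\right) 2 \right)}} = \frac{11246}{-25755 + \left(\left(\frac{4 - 2}{6 - 2} + 5\right) 2\right)^{2} - 218 \left(\frac{4 - 2}{6 - 2} + 5\right) 2} = \frac{11246}{-25755 + \left(\left(\frac{2}{4} + 5\right) 2\right)^{2} - 218 \left(\frac{2}{4} + 5\right) 2} = \frac{11246}{-25755 + \left(\left(2 \cdot \frac{1}{4} + 5\right) 2\right)^{2} - 218 \left(2 \cdot \frac{1}{4} + 5\right) 2} = \frac{11246}{-25755 + \left(\left(\frac{1}{2} + 5\right) 2\right)^{2} - 218 \left(\frac{1}{2} + 5\right) 2} = \frac{11246}{-25755 + \left(\frac{11}{2} \cdot 2\right)^{2} - 218 \cdot \frac{11}{2} \cdot 2} = \frac{11246}{-25755 + 11^{2} - 2398} = \frac{11246}{-25755 + 121 - 2398} = \frac{11246}{-28032} = 11246 \left(- \frac{1}{28032}\right) = - \frac{5623}{14016}$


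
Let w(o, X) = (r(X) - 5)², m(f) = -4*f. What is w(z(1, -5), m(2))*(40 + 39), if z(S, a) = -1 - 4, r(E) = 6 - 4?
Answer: 711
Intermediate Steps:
r(E) = 2
z(S, a) = -5
w(o, X) = 9 (w(o, X) = (2 - 5)² = (-3)² = 9)
w(z(1, -5), m(2))*(40 + 39) = 9*(40 + 39) = 9*79 = 711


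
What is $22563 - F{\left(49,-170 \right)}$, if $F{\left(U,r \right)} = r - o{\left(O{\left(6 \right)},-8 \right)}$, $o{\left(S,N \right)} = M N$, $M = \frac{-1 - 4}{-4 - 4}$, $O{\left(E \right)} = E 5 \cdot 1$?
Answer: $22728$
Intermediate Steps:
$O{\left(E \right)} = 5 E$ ($O{\left(E \right)} = 5 E 1 = 5 E$)
$M = \frac{5}{8}$ ($M = - \frac{5}{-8} = \left(-5\right) \left(- \frac{1}{8}\right) = \frac{5}{8} \approx 0.625$)
$o{\left(S,N \right)} = \frac{5 N}{8}$
$F{\left(U,r \right)} = 5 + r$ ($F{\left(U,r \right)} = r - \frac{5}{8} \left(-8\right) = r - -5 = r + 5 = 5 + r$)
$22563 - F{\left(49,-170 \right)} = 22563 - \left(5 - 170\right) = 22563 - -165 = 22563 + 165 = 22728$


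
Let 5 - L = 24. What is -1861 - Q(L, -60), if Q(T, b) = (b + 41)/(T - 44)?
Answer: -117262/63 ≈ -1861.3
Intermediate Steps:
L = -19 (L = 5 - 1*24 = 5 - 24 = -19)
Q(T, b) = (41 + b)/(-44 + T)
-1861 - Q(L, -60) = -1861 - (41 - 60)/(-44 - 19) = -1861 - (-19)/(-63) = -1861 - (-1)*(-19)/63 = -1861 - 1*19/63 = -1861 - 19/63 = -117262/63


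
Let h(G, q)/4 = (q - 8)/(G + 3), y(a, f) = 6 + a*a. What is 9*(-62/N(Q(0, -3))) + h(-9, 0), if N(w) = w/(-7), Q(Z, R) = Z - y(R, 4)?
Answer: -3826/15 ≈ -255.07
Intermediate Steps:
y(a, f) = 6 + a²
Q(Z, R) = -6 + Z - R² (Q(Z, R) = Z - (6 + R²) = Z + (-6 - R²) = -6 + Z - R²)
N(w) = -w/7 (N(w) = w*(-⅐) = -w/7)
h(G, q) = 4*(-8 + q)/(3 + G) (h(G, q) = 4*((q - 8)/(G + 3)) = 4*((-8 + q)/(3 + G)) = 4*(-8 + q)/(3 + G))
9*(-62/N(Q(0, -3))) + h(-9, 0) = 9*(-62*(-7/(-6 + 0 - 1*(-3)²))) + 4*(-8 + 0)/(3 - 9) = 9*(-62*(-7/(-6 + 0 - 1*9))) + 4*(-8)/(-6) = 9*(-62*(-7/(-6 + 0 - 9))) + 4*(-⅙)*(-8) = 9*(-62/((-⅐*(-15)))) + 16/3 = 9*(-62/15/7) + 16/3 = 9*(-62*7/15) + 16/3 = 9*(-434/15) + 16/3 = -1302/5 + 16/3 = -3826/15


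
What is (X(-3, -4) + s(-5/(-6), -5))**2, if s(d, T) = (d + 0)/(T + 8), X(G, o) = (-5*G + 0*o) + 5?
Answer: 133225/324 ≈ 411.19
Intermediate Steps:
X(G, o) = 5 - 5*G (X(G, o) = (-5*G + 0) + 5 = -5*G + 5 = 5 - 5*G)
s(d, T) = d/(8 + T)
(X(-3, -4) + s(-5/(-6), -5))**2 = ((5 - 5*(-3)) + (-5/(-6))/(8 - 5))**2 = ((5 + 15) - 5*(-1/6)/3)**2 = (20 + (5/6)*(1/3))**2 = (20 + 5/18)**2 = (365/18)**2 = 133225/324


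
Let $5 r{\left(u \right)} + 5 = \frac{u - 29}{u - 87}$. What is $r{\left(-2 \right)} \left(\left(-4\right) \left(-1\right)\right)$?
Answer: $- \frac{1656}{445} \approx -3.7213$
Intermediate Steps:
$r{\left(u \right)} = -1 + \frac{-29 + u}{5 \left(-87 + u\right)}$ ($r{\left(u \right)} = -1 + \frac{\left(u - 29\right) \frac{1}{u - 87}}{5} = -1 + \frac{\left(-29 + u\right) \frac{1}{-87 + u}}{5} = -1 + \frac{\frac{1}{-87 + u} \left(-29 + u\right)}{5} = -1 + \frac{-29 + u}{5 \left(-87 + u\right)}$)
$r{\left(-2 \right)} \left(\left(-4\right) \left(-1\right)\right) = \frac{2 \left(203 - -4\right)}{5 \left(-87 - 2\right)} \left(\left(-4\right) \left(-1\right)\right) = \frac{2 \left(203 + 4\right)}{5 \left(-89\right)} 4 = \frac{2}{5} \left(- \frac{1}{89}\right) 207 \cdot 4 = \left(- \frac{414}{445}\right) 4 = - \frac{1656}{445}$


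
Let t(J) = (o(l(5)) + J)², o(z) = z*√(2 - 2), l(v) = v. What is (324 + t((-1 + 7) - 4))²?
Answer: 107584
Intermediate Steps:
o(z) = 0 (o(z) = z*√0 = z*0 = 0)
t(J) = J² (t(J) = (0 + J)² = J²)
(324 + t((-1 + 7) - 4))² = (324 + ((-1 + 7) - 4)²)² = (324 + (6 - 4)²)² = (324 + 2²)² = (324 + 4)² = 328² = 107584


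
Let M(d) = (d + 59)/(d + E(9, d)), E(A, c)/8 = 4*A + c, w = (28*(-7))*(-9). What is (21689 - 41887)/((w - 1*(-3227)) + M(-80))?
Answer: -2908512/718711 ≈ -4.0468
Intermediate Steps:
w = 1764 (w = -196*(-9) = 1764)
E(A, c) = 8*c + 32*A (E(A, c) = 8*(4*A + c) = 8*(c + 4*A) = 8*c + 32*A)
M(d) = (59 + d)/(288 + 9*d) (M(d) = (d + 59)/(d + (8*d + 32*9)) = (59 + d)/(d + (8*d + 288)) = (59 + d)/(d + (288 + 8*d)) = (59 + d)/(288 + 9*d))
(21689 - 41887)/((w - 1*(-3227)) + M(-80)) = (21689 - 41887)/((1764 - 1*(-3227)) + (59 - 80)/(9*(32 - 80))) = -20198/((1764 + 3227) + (⅑)*(-21)/(-48)) = -20198/(4991 + (⅑)*(-1/48)*(-21)) = -20198/(4991 + 7/144) = -20198/718711/144 = -20198*144/718711 = -2908512/718711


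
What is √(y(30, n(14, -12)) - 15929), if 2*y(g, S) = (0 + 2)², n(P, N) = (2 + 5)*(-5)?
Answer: I*√15927 ≈ 126.2*I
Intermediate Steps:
n(P, N) = -35 (n(P, N) = 7*(-5) = -35)
y(g, S) = 2 (y(g, S) = (0 + 2)²/2 = (½)*2² = (½)*4 = 2)
√(y(30, n(14, -12)) - 15929) = √(2 - 15929) = √(-15927) = I*√15927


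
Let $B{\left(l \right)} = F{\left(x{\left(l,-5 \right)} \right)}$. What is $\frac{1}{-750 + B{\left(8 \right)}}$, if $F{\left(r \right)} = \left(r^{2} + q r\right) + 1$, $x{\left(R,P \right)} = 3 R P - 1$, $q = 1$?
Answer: $\frac{1}{13771} \approx 7.2616 \cdot 10^{-5}$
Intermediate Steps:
$x{\left(R,P \right)} = -1 + 3 P R$ ($x{\left(R,P \right)} = 3 P R - 1 = -1 + 3 P R$)
$F{\left(r \right)} = 1 + r + r^{2}$ ($F{\left(r \right)} = \left(r^{2} + 1 r\right) + 1 = \left(r^{2} + r\right) + 1 = \left(r + r^{2}\right) + 1 = 1 + r + r^{2}$)
$B{\left(l \right)} = \left(-1 - 15 l\right)^{2} - 15 l$ ($B{\left(l \right)} = 1 + \left(-1 + 3 \left(-5\right) l\right) + \left(-1 + 3 \left(-5\right) l\right)^{2} = 1 - \left(1 + 15 l\right) + \left(-1 - 15 l\right)^{2} = \left(-1 - 15 l\right)^{2} - 15 l$)
$\frac{1}{-750 + B{\left(8 \right)}} = \frac{1}{-750 + \left(\left(1 + 15 \cdot 8\right)^{2} - 120\right)} = \frac{1}{-750 - \left(120 - \left(1 + 120\right)^{2}\right)} = \frac{1}{-750 - \left(120 - 121^{2}\right)} = \frac{1}{-750 + \left(14641 - 120\right)} = \frac{1}{-750 + 14521} = \frac{1}{13771}$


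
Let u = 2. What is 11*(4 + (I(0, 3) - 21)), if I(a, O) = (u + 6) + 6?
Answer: -33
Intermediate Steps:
I(a, O) = 14 (I(a, O) = (2 + 6) + 6 = 8 + 6 = 14)
11*(4 + (I(0, 3) - 21)) = 11*(4 + (14 - 21)) = 11*(4 - 7) = 11*(-3) = -33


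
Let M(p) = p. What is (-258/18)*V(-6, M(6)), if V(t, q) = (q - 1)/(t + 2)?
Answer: 215/12 ≈ 17.917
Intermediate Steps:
V(t, q) = (-1 + q)/(2 + t)
(-258/18)*V(-6, M(6)) = (-258/18)*((-1 + 6)/(2 - 6)) = (-258/18)*(5/(-4)) = (-6*43/18)*(-1/4*5) = -43/3*(-5/4) = 215/12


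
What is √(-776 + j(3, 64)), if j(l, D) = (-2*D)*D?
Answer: 2*I*√2242 ≈ 94.699*I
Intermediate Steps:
j(l, D) = -2*D²
√(-776 + j(3, 64)) = √(-776 - 2*64²) = √(-776 - 2*4096) = √(-776 - 8192) = √(-8968) = 2*I*√2242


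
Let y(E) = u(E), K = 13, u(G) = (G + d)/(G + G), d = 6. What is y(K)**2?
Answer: 361/676 ≈ 0.53402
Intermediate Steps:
u(G) = (6 + G)/(2*G) (u(G) = (G + 6)/(G + G) = (6 + G)/((2*G)) = (6 + G)*(1/(2*G)) = (6 + G)/(2*G))
y(E) = (6 + E)/(2*E)
y(K)**2 = ((1/2)*(6 + 13)/13)**2 = ((1/2)*(1/13)*19)**2 = (19/26)**2 = 361/676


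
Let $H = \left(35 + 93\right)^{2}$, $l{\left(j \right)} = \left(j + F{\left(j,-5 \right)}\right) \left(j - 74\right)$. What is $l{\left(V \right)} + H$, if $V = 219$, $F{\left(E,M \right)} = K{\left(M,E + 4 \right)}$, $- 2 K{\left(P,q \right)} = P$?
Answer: $\frac{97003}{2} \approx 48502.0$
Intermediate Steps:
$K{\left(P,q \right)} = - \frac{P}{2}$
$F{\left(E,M \right)} = - \frac{M}{2}$
$l{\left(j \right)} = \left(-74 + j\right) \left(\frac{5}{2} + j\right)$ ($l{\left(j \right)} = \left(j - - \frac{5}{2}\right) \left(j - 74\right) = \left(j + \frac{5}{2}\right) \left(-74 + j\right) = \left(\frac{5}{2} + j\right) \left(-74 + j\right) = \left(-74 + j\right) \left(\frac{5}{2} + j\right)$)
$H = 16384$ ($H = 128^{2} = 16384$)
$l{\left(V \right)} + H = \left(-185 + 219^{2} - \frac{31317}{2}\right) + 16384 = \left(-185 + 47961 - \frac{31317}{2}\right) + 16384 = \frac{64235}{2} + 16384 = \frac{97003}{2}$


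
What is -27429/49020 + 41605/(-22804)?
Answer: -55520167/23288585 ≈ -2.3840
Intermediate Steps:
-27429/49020 + 41605/(-22804) = -27429*1/49020 + 41605*(-1/22804) = -9143/16340 - 41605/22804 = -55520167/23288585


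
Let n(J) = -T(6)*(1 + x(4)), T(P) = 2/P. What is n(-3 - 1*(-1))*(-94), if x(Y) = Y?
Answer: 470/3 ≈ 156.67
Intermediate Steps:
n(J) = -5/3 (n(J) = -2/6*(1 + 4) = -2*(1/6)*5 = -5/3)
n(-3 - 1*(-1))*(-94) = -5/3*(-94) = 470/3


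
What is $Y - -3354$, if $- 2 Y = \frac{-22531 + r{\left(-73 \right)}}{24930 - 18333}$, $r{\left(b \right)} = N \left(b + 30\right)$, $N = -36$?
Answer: $\frac{44273659}{13194} \approx 3355.6$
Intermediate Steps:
$r{\left(b \right)} = -1080 - 36 b$ ($r{\left(b \right)} = - 36 \left(b + 30\right) = - 36 \left(30 + b\right) = -1080 - 36 b$)
$Y = \frac{20983}{13194}$ ($Y = - \frac{\left(-22531 - -1548\right) \frac{1}{24930 - 18333}}{2} = - \frac{\left(-22531 + \left(-1080 + 2628\right)\right) \frac{1}{6597}}{2} = - \frac{\left(-22531 + 1548\right) \frac{1}{6597}}{2} = - \frac{\left(-20983\right) \frac{1}{6597}}{2} = \left(- \frac{1}{2}\right) \left(- \frac{20983}{6597}\right) = \frac{20983}{13194} \approx 1.5903$)
$Y - -3354 = \frac{20983}{13194} - -3354 = \frac{20983}{13194} + 3354 = \frac{44273659}{13194}$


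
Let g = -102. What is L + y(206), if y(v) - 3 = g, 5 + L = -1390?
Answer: -1494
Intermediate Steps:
L = -1395 (L = -5 - 1390 = -1395)
y(v) = -99 (y(v) = 3 - 102 = -99)
L + y(206) = -1395 - 99 = -1494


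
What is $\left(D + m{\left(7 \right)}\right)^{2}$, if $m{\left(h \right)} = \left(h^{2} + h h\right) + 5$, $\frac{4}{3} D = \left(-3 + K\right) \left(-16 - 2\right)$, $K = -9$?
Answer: $70225$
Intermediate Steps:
$D = 162$ ($D = \frac{3 \left(-3 - 9\right) \left(-16 - 2\right)}{4} = \frac{3 \left(\left(-12\right) \left(-18\right)\right)}{4} = \frac{3}{4} \cdot 216 = 162$)
$m{\left(h \right)} = 5 + 2 h^{2}$ ($m{\left(h \right)} = \left(h^{2} + h^{2}\right) + 5 = 2 h^{2} + 5 = 5 + 2 h^{2}$)
$\left(D + m{\left(7 \right)}\right)^{2} = \left(162 + \left(5 + 2 \cdot 7^{2}\right)\right)^{2} = \left(162 + \left(5 + 2 \cdot 49\right)\right)^{2} = \left(162 + \left(5 + 98\right)\right)^{2} = \left(162 + 103\right)^{2} = 265^{2} = 70225$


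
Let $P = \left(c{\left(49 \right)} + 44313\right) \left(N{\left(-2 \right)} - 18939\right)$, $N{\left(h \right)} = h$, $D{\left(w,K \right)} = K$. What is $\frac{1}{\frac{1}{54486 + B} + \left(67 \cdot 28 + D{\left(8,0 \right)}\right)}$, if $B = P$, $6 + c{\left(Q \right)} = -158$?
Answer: $\frac{836171723}{1568658152347} \approx 0.00053305$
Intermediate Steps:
$c{\left(Q \right)} = -164$ ($c{\left(Q \right)} = -6 - 158 = -164$)
$P = -836226209$ ($P = \left(-164 + 44313\right) \left(-2 - 18939\right) = 44149 \left(-18941\right) = -836226209$)
$B = -836226209$
$\frac{1}{\frac{1}{54486 + B} + \left(67 \cdot 28 + D{\left(8,0 \right)}\right)} = \frac{1}{\frac{1}{54486 - 836226209} + \left(67 \cdot 28 + 0\right)} = \frac{1}{\frac{1}{-836171723} + \left(1876 + 0\right)} = \frac{1}{- \frac{1}{836171723} + 1876} = \frac{1}{\frac{1568658152347}{836171723}} = \frac{836171723}{1568658152347}$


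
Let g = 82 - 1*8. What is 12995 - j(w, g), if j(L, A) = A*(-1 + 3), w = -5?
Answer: 12847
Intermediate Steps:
g = 74 (g = 82 - 8 = 74)
j(L, A) = 2*A (j(L, A) = A*2 = 2*A)
12995 - j(w, g) = 12995 - 2*74 = 12995 - 1*148 = 12995 - 148 = 12847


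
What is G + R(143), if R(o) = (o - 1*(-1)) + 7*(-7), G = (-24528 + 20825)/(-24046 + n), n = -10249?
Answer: 3261728/34295 ≈ 95.108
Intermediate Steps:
G = 3703/34295 (G = (-24528 + 20825)/(-24046 - 10249) = -3703/(-34295) = -3703*(-1/34295) = 3703/34295 ≈ 0.10797)
R(o) = -48 + o (R(o) = (o + 1) - 49 = (1 + o) - 49 = -48 + o)
G + R(143) = 3703/34295 + (-48 + 143) = 3703/34295 + 95 = 3261728/34295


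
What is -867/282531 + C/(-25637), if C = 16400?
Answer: -1551911893/2414415749 ≈ -0.64277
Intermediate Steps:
-867/282531 + C/(-25637) = -867/282531 + 16400/(-25637) = -867*1/282531 + 16400*(-1/25637) = -289/94177 - 16400/25637 = -1551911893/2414415749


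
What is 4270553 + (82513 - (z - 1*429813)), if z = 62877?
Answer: 4720002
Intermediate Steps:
4270553 + (82513 - (z - 1*429813)) = 4270553 + (82513 - (62877 - 1*429813)) = 4270553 + (82513 - (62877 - 429813)) = 4270553 + (82513 - 1*(-366936)) = 4270553 + (82513 + 366936) = 4270553 + 449449 = 4720002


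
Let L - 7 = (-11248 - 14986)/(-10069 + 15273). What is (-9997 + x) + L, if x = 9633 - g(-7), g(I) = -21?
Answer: -887389/2602 ≈ -341.04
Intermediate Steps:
L = 5097/2602 (L = 7 + (-11248 - 14986)/(-10069 + 15273) = 7 - 26234/5204 = 7 - 26234*1/5204 = 7 - 13117/2602 = 5097/2602 ≈ 1.9589)
x = 9654 (x = 9633 - 1*(-21) = 9633 + 21 = 9654)
(-9997 + x) + L = (-9997 + 9654) + 5097/2602 = -343 + 5097/2602 = -887389/2602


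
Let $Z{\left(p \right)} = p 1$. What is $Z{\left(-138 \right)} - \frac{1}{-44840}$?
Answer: $- \frac{6187919}{44840} \approx -138.0$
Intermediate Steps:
$Z{\left(p \right)} = p$
$Z{\left(-138 \right)} - \frac{1}{-44840} = -138 - \frac{1}{-44840} = -138 - - \frac{1}{44840} = -138 + \frac{1}{44840} = - \frac{6187919}{44840}$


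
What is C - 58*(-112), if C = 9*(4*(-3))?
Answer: 6388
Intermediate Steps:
C = -108 (C = 9*(-12) = -108)
C - 58*(-112) = -108 - 58*(-112) = -108 + 6496 = 6388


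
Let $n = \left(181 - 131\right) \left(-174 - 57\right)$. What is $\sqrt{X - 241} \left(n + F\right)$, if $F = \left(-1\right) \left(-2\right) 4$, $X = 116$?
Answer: $- 57710 i \sqrt{5} \approx - 1.2904 \cdot 10^{5} i$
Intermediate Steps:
$F = 8$ ($F = 2 \cdot 4 = 8$)
$n = -11550$ ($n = 50 \left(-231\right) = -11550$)
$\sqrt{X - 241} \left(n + F\right) = \sqrt{116 - 241} \left(-11550 + 8\right) = \sqrt{-125} \left(-11542\right) = 5 i \sqrt{5} \left(-11542\right) = - 57710 i \sqrt{5}$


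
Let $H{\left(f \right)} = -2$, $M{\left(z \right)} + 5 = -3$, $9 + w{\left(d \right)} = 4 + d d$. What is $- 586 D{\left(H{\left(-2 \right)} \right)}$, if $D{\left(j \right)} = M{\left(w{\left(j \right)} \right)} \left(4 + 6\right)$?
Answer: $46880$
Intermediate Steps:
$w{\left(d \right)} = -5 + d^{2}$ ($w{\left(d \right)} = -9 + \left(4 + d d\right) = -9 + \left(4 + d^{2}\right) = -5 + d^{2}$)
$M{\left(z \right)} = -8$ ($M{\left(z \right)} = -5 - 3 = -8$)
$D{\left(j \right)} = -80$ ($D{\left(j \right)} = - 8 \left(4 + 6\right) = \left(-8\right) 10 = -80$)
$- 586 D{\left(H{\left(-2 \right)} \right)} = \left(-586\right) \left(-80\right) = 46880$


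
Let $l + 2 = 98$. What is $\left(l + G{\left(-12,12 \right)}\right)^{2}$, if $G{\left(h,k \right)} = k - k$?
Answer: $9216$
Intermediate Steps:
$l = 96$ ($l = -2 + 98 = 96$)
$G{\left(h,k \right)} = 0$
$\left(l + G{\left(-12,12 \right)}\right)^{2} = \left(96 + 0\right)^{2} = 96^{2} = 9216$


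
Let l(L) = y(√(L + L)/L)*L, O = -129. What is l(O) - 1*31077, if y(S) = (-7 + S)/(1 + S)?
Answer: -3954858/131 + 1032*I*√258/131 ≈ -30190.0 + 126.54*I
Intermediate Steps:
y(S) = (-7 + S)/(1 + S)
l(L) = L*(-7 + √2/√L)/(1 + √2/√L) (l(L) = ((-7 + √(L + L)/L)/(1 + √(L + L)/L))*L = ((-7 + √(2*L)/L)/(1 + √(2*L)/L))*L = ((-7 + (√2*√L)/L)/(1 + (√2*√L)/L))*L = ((-7 + √2/√L)/(1 + √2/√L))*L = L*(-7 + √2/√L)/(1 + √2/√L))
l(O) - 1*31077 = (-(-903)*I*√129 - 129*√2)/(√2 + √(-129)) - 1*31077 = (-(-903)*I*√129 - 129*√2)/(√2 + I*√129) - 31077 = (903*I*√129 - 129*√2)/(√2 + I*√129) - 31077 = (-129*√2 + 903*I*√129)/(√2 + I*√129) - 31077 = -31077 + (-129*√2 + 903*I*√129)/(√2 + I*√129)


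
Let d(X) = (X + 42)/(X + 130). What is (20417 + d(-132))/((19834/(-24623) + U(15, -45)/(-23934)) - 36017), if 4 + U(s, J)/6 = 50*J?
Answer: -2009801109914/3537654669083 ≈ -0.56812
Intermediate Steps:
U(s, J) = -24 + 300*J (U(s, J) = -24 + 6*(50*J) = -24 + 300*J)
d(X) = (42 + X)/(130 + X)
(20417 + d(-132))/((19834/(-24623) + U(15, -45)/(-23934)) - 36017) = (20417 + (42 - 132)/(130 - 132))/((19834/(-24623) + (-24 + 300*(-45))/(-23934)) - 36017) = (20417 - 90/(-2))/((19834*(-1/24623) + (-24 - 13500)*(-1/23934)) - 36017) = (20417 - 1/2*(-90))/((-19834/24623 - 13524*(-1/23934)) - 36017) = (20417 + 45)/((-19834/24623 + 2254/3989) - 36017) = 20462/(-23617584/98221147 - 36017) = 20462/(-3537654669083/98221147) = 20462*(-98221147/3537654669083) = -2009801109914/3537654669083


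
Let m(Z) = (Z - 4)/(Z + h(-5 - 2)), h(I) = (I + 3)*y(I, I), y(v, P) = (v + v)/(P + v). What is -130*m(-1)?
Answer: -130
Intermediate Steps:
y(v, P) = 2*v/(P + v) (y(v, P) = (2*v)/(P + v) = 2*v/(P + v))
h(I) = 3 + I (h(I) = (I + 3)*(2*I/(I + I)) = (3 + I)*(2*I/((2*I))) = (3 + I)*(2*I*(1/(2*I))) = (3 + I)*1 = 3 + I)
m(Z) = 1 (m(Z) = (Z - 4)/(Z + (3 + (-5 - 2))) = (-4 + Z)/(Z + (3 - 7)) = (-4 + Z)/(Z - 4) = (-4 + Z)/(-4 + Z) = 1)
-130*m(-1) = -130*1 = -130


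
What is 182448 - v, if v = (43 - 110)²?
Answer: 177959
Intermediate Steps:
v = 4489 (v = (-67)² = 4489)
182448 - v = 182448 - 1*4489 = 182448 - 4489 = 177959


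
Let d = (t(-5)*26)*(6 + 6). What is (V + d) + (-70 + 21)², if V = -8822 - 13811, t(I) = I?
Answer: -21792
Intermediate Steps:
d = -1560 (d = (-5*26)*(6 + 6) = -130*12 = -1560)
V = -22633
(V + d) + (-70 + 21)² = (-22633 - 1560) + (-70 + 21)² = -24193 + (-49)² = -24193 + 2401 = -21792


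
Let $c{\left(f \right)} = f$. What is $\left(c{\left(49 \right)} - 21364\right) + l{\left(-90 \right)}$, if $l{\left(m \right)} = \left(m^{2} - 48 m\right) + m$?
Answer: $-8985$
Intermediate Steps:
$l{\left(m \right)} = m^{2} - 47 m$
$\left(c{\left(49 \right)} - 21364\right) + l{\left(-90 \right)} = \left(49 - 21364\right) - 90 \left(-47 - 90\right) = -21315 - -12330 = -21315 + 12330 = -8985$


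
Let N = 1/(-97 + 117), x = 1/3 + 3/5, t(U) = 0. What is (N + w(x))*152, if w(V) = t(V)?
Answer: 38/5 ≈ 7.6000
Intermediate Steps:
x = 14/15 (x = 1*(⅓) + 3*(⅕) = ⅓ + ⅗ = 14/15 ≈ 0.93333)
w(V) = 0
N = 1/20 ≈ 0.050000
(N + w(x))*152 = (1/20 + 0)*152 = (1/20)*152 = 38/5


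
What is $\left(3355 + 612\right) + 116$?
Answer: $4083$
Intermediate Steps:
$\left(3355 + 612\right) + 116 = 3967 + 116 = 4083$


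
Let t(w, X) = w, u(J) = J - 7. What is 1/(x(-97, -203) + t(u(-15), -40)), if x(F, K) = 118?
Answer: 1/96 ≈ 0.010417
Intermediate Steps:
u(J) = -7 + J
1/(x(-97, -203) + t(u(-15), -40)) = 1/(118 + (-7 - 15)) = 1/(118 - 22) = 1/96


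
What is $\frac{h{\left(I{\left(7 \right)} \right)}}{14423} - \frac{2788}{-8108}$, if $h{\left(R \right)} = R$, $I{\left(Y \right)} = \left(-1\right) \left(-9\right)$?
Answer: $\frac{10071074}{29235421} \approx 0.34448$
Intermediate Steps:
$I{\left(Y \right)} = 9$
$\frac{h{\left(I{\left(7 \right)} \right)}}{14423} - \frac{2788}{-8108} = \frac{9}{14423} - \frac{2788}{-8108} = 9 \cdot \frac{1}{14423} - - \frac{697}{2027} = \frac{9}{14423} + \frac{697}{2027} = \frac{10071074}{29235421}$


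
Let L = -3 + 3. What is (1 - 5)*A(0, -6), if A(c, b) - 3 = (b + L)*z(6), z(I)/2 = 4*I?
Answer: 1140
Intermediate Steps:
L = 0
z(I) = 8*I (z(I) = 2*(4*I) = 8*I)
A(c, b) = 3 + 48*b (A(c, b) = 3 + (b + 0)*(8*6) = 3 + b*48 = 3 + 48*b)
(1 - 5)*A(0, -6) = (1 - 5)*(3 + 48*(-6)) = -4*(3 - 288) = -4*(-285) = 1140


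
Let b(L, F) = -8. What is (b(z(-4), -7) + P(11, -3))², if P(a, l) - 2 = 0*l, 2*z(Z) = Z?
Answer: 36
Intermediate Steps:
z(Z) = Z/2
P(a, l) = 2 (P(a, l) = 2 + 0*l = 2 + 0 = 2)
(b(z(-4), -7) + P(11, -3))² = (-8 + 2)² = (-6)² = 36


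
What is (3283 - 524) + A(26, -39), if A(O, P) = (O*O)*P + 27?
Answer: -23578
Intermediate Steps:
A(O, P) = 27 + P*O**2 (A(O, P) = O**2*P + 27 = P*O**2 + 27 = 27 + P*O**2)
(3283 - 524) + A(26, -39) = (3283 - 524) + (27 - 39*26**2) = 2759 + (27 - 39*676) = 2759 + (27 - 26364) = 2759 - 26337 = -23578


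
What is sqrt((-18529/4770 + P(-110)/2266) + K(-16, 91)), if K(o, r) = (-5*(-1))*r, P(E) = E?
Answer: sqrt(12097892592670)/163770 ≈ 21.238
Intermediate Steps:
K(o, r) = 5*r
sqrt((-18529/4770 + P(-110)/2266) + K(-16, 91)) = sqrt((-18529/4770 - 110/2266) + 5*91) = sqrt((-18529*1/4770 - 110*1/2266) + 455) = sqrt((-18529/4770 - 5/103) + 455) = sqrt(-1932337/491310 + 455) = sqrt(221613713/491310) = sqrt(12097892592670)/163770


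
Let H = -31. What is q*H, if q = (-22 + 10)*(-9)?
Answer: -3348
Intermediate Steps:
q = 108 (q = -12*(-9) = 108)
q*H = 108*(-31) = -3348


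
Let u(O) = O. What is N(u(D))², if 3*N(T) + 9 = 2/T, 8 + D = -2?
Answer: 2116/225 ≈ 9.4044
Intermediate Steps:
D = -10 (D = -8 - 2 = -10)
N(T) = -3 + 2/(3*T) (N(T) = -3 + (2/T)/3 = -3 + 2/(3*T))
N(u(D))² = (-3 + (⅔)/(-10))² = (-3 + (⅔)*(-⅒))² = (-3 - 1/15)² = (-46/15)² = 2116/225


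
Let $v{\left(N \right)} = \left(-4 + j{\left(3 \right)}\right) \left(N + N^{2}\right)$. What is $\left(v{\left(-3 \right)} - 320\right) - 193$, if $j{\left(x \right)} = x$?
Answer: $-519$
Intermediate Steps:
$v{\left(N \right)} = - N - N^{2}$ ($v{\left(N \right)} = \left(-4 + 3\right) \left(N + N^{2}\right) = - (N + N^{2}) = - N - N^{2}$)
$\left(v{\left(-3 \right)} - 320\right) - 193 = \left(- 3 \left(-1 - -3\right) - 320\right) - 193 = \left(- 3 \left(-1 + 3\right) - 320\right) - 193 = \left(\left(-3\right) 2 - 320\right) - 193 = \left(-6 - 320\right) - 193 = -326 - 193 = -519$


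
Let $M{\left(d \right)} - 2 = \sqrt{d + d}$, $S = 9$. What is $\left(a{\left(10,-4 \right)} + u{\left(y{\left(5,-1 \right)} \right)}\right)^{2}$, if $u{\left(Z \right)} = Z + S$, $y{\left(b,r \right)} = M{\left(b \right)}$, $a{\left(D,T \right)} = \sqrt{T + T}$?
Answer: $\left(11 + \sqrt{10} + 2 i \sqrt{2}\right)^{2} \approx 192.57 + 80.114 i$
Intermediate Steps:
$a{\left(D,T \right)} = \sqrt{2} \sqrt{T}$ ($a{\left(D,T \right)} = \sqrt{2 T} = \sqrt{2} \sqrt{T}$)
$M{\left(d \right)} = 2 + \sqrt{2} \sqrt{d}$ ($M{\left(d \right)} = 2 + \sqrt{d + d} = 2 + \sqrt{2 d} = 2 + \sqrt{2} \sqrt{d}$)
$y{\left(b,r \right)} = 2 + \sqrt{2} \sqrt{b}$
$u{\left(Z \right)} = 9 + Z$ ($u{\left(Z \right)} = Z + 9 = 9 + Z$)
$\left(a{\left(10,-4 \right)} + u{\left(y{\left(5,-1 \right)} \right)}\right)^{2} = \left(\sqrt{2} \sqrt{-4} + \left(9 + \left(2 + \sqrt{2} \sqrt{5}\right)\right)\right)^{2} = \left(\sqrt{2} \cdot 2 i + \left(9 + \left(2 + \sqrt{10}\right)\right)\right)^{2} = \left(2 i \sqrt{2} + \left(11 + \sqrt{10}\right)\right)^{2} = \left(11 + \sqrt{10} + 2 i \sqrt{2}\right)^{2}$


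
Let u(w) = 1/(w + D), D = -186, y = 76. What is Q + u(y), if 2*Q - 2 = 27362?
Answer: 1505019/110 ≈ 13682.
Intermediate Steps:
u(w) = 1/(-186 + w) (u(w) = 1/(w - 186) = 1/(-186 + w))
Q = 13682 (Q = 1 + (1/2)*27362 = 1 + 13681 = 13682)
Q + u(y) = 13682 + 1/(-186 + 76) = 13682 + 1/(-110) = 13682 - 1/110 = 1505019/110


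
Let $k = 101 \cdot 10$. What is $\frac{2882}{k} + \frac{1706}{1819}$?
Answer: $\frac{3482709}{918595} \approx 3.7913$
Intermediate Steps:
$k = 1010$
$\frac{2882}{k} + \frac{1706}{1819} = \frac{2882}{1010} + \frac{1706}{1819} = 2882 \cdot \frac{1}{1010} + 1706 \cdot \frac{1}{1819} = \frac{1441}{505} + \frac{1706}{1819} = \frac{3482709}{918595}$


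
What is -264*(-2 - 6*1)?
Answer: 2112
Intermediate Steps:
-264*(-2 - 6*1) = -264*(-2 - 6) = -264*(-8) = 2112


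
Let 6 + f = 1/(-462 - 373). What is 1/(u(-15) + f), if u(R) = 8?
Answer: 835/1669 ≈ 0.50030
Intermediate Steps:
f = -5011/835 (f = -6 + 1/(-462 - 373) = -6 + 1/(-835) = -6 - 1/835 = -5011/835 ≈ -6.0012)
1/(u(-15) + f) = 1/(8 - 5011/835) = 1/(1669/835) = 835/1669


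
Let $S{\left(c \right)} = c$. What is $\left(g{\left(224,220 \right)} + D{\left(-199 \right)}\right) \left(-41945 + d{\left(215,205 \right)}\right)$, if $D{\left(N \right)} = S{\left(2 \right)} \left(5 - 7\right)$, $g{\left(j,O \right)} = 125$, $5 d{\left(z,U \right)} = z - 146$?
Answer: $- \frac{25368376}{5} \approx -5.0737 \cdot 10^{6}$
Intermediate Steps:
$d{\left(z,U \right)} = - \frac{146}{5} + \frac{z}{5}$ ($d{\left(z,U \right)} = \frac{z - 146}{5} = \frac{-146 + z}{5} = - \frac{146}{5} + \frac{z}{5}$)
$D{\left(N \right)} = -4$ ($D{\left(N \right)} = 2 \left(5 - 7\right) = 2 \left(-2\right) = -4$)
$\left(g{\left(224,220 \right)} + D{\left(-199 \right)}\right) \left(-41945 + d{\left(215,205 \right)}\right) = \left(125 - 4\right) \left(-41945 + \left(- \frac{146}{5} + \frac{1}{5} \cdot 215\right)\right) = 121 \left(-41945 + \left(- \frac{146}{5} + 43\right)\right) = 121 \left(-41945 + \frac{69}{5}\right) = 121 \left(- \frac{209656}{5}\right) = - \frac{25368376}{5}$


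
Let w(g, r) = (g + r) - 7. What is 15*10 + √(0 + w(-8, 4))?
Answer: 150 + I*√11 ≈ 150.0 + 3.3166*I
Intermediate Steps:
w(g, r) = -7 + g + r
15*10 + √(0 + w(-8, 4)) = 15*10 + √(0 + (-7 - 8 + 4)) = 150 + √(0 - 11) = 150 + √(-11) = 150 + I*√11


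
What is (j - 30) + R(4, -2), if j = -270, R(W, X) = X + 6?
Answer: -296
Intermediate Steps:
R(W, X) = 6 + X
(j - 30) + R(4, -2) = (-270 - 30) + (6 - 2) = -300 + 4 = -296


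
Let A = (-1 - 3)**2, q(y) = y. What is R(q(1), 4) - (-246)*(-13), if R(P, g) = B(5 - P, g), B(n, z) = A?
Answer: -3182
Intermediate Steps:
A = 16 (A = (-4)**2 = 16)
B(n, z) = 16
R(P, g) = 16
R(q(1), 4) - (-246)*(-13) = 16 - (-246)*(-13) = 16 - 82*39 = 16 - 3198 = -3182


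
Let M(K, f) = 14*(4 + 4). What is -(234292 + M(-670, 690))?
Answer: -234404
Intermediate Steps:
M(K, f) = 112 (M(K, f) = 14*8 = 112)
-(234292 + M(-670, 690)) = -(234292 + 112) = -1*234404 = -234404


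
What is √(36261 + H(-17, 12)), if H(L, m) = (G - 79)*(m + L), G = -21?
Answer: √36761 ≈ 191.73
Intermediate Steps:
H(L, m) = -100*L - 100*m (H(L, m) = (-21 - 79)*(m + L) = -100*(L + m) = -100*L - 100*m)
√(36261 + H(-17, 12)) = √(36261 + (-100*(-17) - 100*12)) = √(36261 + (1700 - 1200)) = √(36261 + 500) = √36761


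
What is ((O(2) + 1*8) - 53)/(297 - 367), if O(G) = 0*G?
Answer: 9/14 ≈ 0.64286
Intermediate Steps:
O(G) = 0
((O(2) + 1*8) - 53)/(297 - 367) = ((0 + 1*8) - 53)/(297 - 367) = ((0 + 8) - 53)/(-70) = (8 - 53)*(-1/70) = -45*(-1/70) = 9/14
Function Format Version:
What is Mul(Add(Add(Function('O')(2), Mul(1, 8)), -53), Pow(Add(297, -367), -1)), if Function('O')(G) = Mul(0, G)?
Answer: Rational(9, 14) ≈ 0.64286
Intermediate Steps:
Function('O')(G) = 0
Mul(Add(Add(Function('O')(2), Mul(1, 8)), -53), Pow(Add(297, -367), -1)) = Mul(Add(Add(0, Mul(1, 8)), -53), Pow(Add(297, -367), -1)) = Mul(Add(Add(0, 8), -53), Pow(-70, -1)) = Mul(Add(8, -53), Rational(-1, 70)) = Mul(-45, Rational(-1, 70)) = Rational(9, 14)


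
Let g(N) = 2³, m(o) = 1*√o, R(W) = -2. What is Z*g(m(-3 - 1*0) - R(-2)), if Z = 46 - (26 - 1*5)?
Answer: 200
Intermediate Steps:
m(o) = √o
Z = 25 (Z = 46 - (26 - 5) = 46 - 1*21 = 46 - 21 = 25)
g(N) = 8
Z*g(m(-3 - 1*0) - R(-2)) = 25*8 = 200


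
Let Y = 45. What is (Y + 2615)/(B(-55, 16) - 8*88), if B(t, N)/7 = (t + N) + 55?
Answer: -665/148 ≈ -4.4932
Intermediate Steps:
B(t, N) = 385 + 7*N + 7*t (B(t, N) = 7*((t + N) + 55) = 7*((N + t) + 55) = 7*(55 + N + t) = 385 + 7*N + 7*t)
(Y + 2615)/(B(-55, 16) - 8*88) = (45 + 2615)/((385 + 7*16 + 7*(-55)) - 8*88) = 2660/((385 + 112 - 385) - 704) = 2660/(112 - 704) = 2660/(-592) = 2660*(-1/592) = -665/148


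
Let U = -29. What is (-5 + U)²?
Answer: 1156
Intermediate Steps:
(-5 + U)² = (-5 - 29)² = (-34)² = 1156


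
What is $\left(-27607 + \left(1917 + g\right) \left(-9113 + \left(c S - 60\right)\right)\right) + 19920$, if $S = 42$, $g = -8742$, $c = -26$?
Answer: $70050938$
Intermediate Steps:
$\left(-27607 + \left(1917 + g\right) \left(-9113 + \left(c S - 60\right)\right)\right) + 19920 = \left(-27607 + \left(1917 - 8742\right) \left(-9113 - 1152\right)\right) + 19920 = \left(-27607 - 6825 \left(-9113 - 1152\right)\right) + 19920 = \left(-27607 - -70058625\right) + 19920 = \left(-27607 + 70058625\right) + 19920 = 70031018 + 19920 = 70050938$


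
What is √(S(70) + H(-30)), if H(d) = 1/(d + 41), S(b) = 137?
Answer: 2*√4147/11 ≈ 11.709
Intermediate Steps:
H(d) = 1/(41 + d)
√(S(70) + H(-30)) = √(137 + 1/(41 - 30)) = √(137 + 1/11) = √(1508/11) = 2*√4147/11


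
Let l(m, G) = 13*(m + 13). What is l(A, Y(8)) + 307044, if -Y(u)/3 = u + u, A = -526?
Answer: 300375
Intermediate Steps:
Y(u) = -6*u (Y(u) = -3*(u + u) = -6*u)
l(m, G) = 169 + 13*m (l(m, G) = 13*(13 + m) = 169 + 13*m)
l(A, Y(8)) + 307044 = (169 + 13*(-526)) + 307044 = (169 - 6838) + 307044 = -6669 + 307044 = 300375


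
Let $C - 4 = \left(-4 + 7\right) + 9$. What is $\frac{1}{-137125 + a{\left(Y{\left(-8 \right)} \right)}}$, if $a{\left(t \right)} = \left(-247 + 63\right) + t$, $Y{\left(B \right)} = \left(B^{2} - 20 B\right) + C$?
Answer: $- \frac{1}{137069} \approx -7.2956 \cdot 10^{-6}$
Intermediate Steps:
$C = 16$ ($C = 4 + \left(\left(-4 + 7\right) + 9\right) = 4 + \left(3 + 9\right) = 4 + 12 = 16$)
$Y{\left(B \right)} = 16 + B^{2} - 20 B$ ($Y{\left(B \right)} = \left(B^{2} - 20 B\right) + 16 = 16 + B^{2} - 20 B$)
$a{\left(t \right)} = -184 + t$
$\frac{1}{-137125 + a{\left(Y{\left(-8 \right)} \right)}} = \frac{1}{-137125 + \left(-184 + \left(16 + \left(-8\right)^{2} - -160\right)\right)} = \frac{1}{-137125 + \left(-184 + \left(16 + 64 + 160\right)\right)} = \frac{1}{-137125 + \left(-184 + 240\right)} = \frac{1}{-137125 + 56} = \frac{1}{-137069} = - \frac{1}{137069}$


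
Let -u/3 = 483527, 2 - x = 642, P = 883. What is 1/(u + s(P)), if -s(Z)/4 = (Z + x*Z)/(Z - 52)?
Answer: -277/401058621 ≈ -6.9067e-7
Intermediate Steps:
x = -640 (x = 2 - 1*642 = 2 - 642 = -640)
s(Z) = 2556*Z/(-52 + Z) (s(Z) = -4*(Z - 640*Z)/(Z - 52) = -4*(-639*Z)/(-52 + Z) = -(-2556)*Z/(-52 + Z) = 2556*Z/(-52 + Z))
u = -1450581 (u = -3*483527 = -1450581)
1/(u + s(P)) = 1/(-1450581 + 2556*883/(-52 + 883)) = 1/(-1450581 + 2556*883/831) = 1/(-1450581 + 2556*883*(1/831)) = 1/(-1450581 + 752316/277) = 1/(-401058621/277) = -277/401058621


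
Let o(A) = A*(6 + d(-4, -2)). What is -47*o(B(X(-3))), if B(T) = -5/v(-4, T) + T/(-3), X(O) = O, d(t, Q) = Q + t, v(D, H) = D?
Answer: 0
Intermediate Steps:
B(T) = 5/4 - T/3 (B(T) = -5/(-4) + T/(-3) = -5*(-¼) + T*(-⅓) = 5/4 - T/3)
o(A) = 0 (o(A) = A*(6 + (-2 - 4)) = A*(6 - 6) = A*0 = 0)
-47*o(B(X(-3))) = -47*0 = 0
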